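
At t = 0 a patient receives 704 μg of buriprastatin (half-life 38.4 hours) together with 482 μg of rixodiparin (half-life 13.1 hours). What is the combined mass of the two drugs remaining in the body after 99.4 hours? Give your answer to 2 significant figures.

120 μg

buriprastatin: 704 × (1/2)^(99.4/38.4) = 704 × (1/2)^2.5885 ≈ 117.04 μg.
rixodiparin: 482 × (1/2)^(99.4/13.1) = 482 × (1/2)^7.5878 ≈ 2.5055 μg.
Total = 117.04 + 2.5055 ≈ 119.55 μg.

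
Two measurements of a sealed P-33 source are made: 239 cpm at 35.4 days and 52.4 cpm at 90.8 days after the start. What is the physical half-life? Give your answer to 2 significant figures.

25 days

Over Δt = 90.8 − 35.4 = 55.4 days, the level fell by a factor of 239/52.4 ≈ 4.5611.
n = log₂(4.5611) ≈ 2.1894 half-lives, so t½ = 55.4/2.1894 ≈ 25.304 days.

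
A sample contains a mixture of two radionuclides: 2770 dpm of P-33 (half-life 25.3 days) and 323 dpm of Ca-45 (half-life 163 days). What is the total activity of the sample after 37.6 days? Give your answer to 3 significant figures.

1260 dpm

P-33: 2770 × (1/2)^(37.6/25.3) = 2770 × (1/2)^1.4862 ≈ 988.78 dpm.
Ca-45: 323 × (1/2)^(37.6/163) = 323 × (1/2)^0.23067 ≈ 275.27 dpm.
Total = 988.78 + 275.27 ≈ 1264.1 dpm.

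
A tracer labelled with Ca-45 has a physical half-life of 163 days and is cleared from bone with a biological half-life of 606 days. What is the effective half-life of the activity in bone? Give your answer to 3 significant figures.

128 days

1/t_eff = 1/t_phys + 1/t_biol = 1/163 + 1/606 = 0.0077851 per day.
t_eff = 163 × 606 / (163 + 606) ≈ 128.45 days.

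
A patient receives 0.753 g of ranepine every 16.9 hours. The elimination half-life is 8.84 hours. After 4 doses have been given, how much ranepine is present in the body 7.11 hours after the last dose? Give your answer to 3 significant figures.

The 4 doses were given 57.81, 40.91, 24.01, 7.11 hours ago.
Total = 0.753·(1/2)^(57.81/8.84) + 0.753·(1/2)^(40.91/8.84) + 0.753·(1/2)^(24.01/8.84) + 0.753·(1/2)^(7.11/8.84)
      = 0.0080943 + 0.030456 + 0.1146 + 0.4312 ≈ 0.58435 g.

0.584 g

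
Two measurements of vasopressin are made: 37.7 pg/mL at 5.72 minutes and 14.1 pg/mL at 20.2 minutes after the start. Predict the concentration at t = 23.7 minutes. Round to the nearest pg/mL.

11 pg/mL

Over Δt = 20.2 − 5.72 = 14.48 minutes, the level fell by a factor of 37.7/14.1 ≈ 2.6738.
n = log₂(2.6738) ≈ 1.4189 half-lives, so t½ = 14.48/1.4189 ≈ 10.205 minutes.
From t = 20.2 to t = 23.7: 14.1 × (1/2)^((23.7−20.2)/10.205) ≈ 11.117 pg/mL.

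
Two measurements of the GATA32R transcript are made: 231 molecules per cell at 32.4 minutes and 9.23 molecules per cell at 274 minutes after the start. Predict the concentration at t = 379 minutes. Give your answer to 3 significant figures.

Over Δt = 274 − 32.4 = 241.6 minutes, the level fell by a factor of 231/9.23 ≈ 25.027.
n = log₂(25.027) ≈ 4.6454 half-lives, so t½ = 241.6/4.6454 ≈ 52.008 minutes.
From t = 274 to t = 379: 9.23 × (1/2)^((379−274)/52.008) ≈ 2.2775 molecules per cell.

2.28 molecules per cell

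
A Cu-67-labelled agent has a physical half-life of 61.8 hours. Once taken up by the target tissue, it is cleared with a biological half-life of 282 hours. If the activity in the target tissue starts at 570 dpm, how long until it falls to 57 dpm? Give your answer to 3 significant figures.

168 hours

1/t_eff = 1/t_phys + 1/t_biol = 1/61.8 + 1/282 = 0.019727 per hour.
t_eff = 61.8 × 282 / (61.8 + 282) ≈ 50.691 hours.
n = log₂(570/57) ≈ 3.3219; t = 3.3219 × 50.691 ≈ 168.39 hours.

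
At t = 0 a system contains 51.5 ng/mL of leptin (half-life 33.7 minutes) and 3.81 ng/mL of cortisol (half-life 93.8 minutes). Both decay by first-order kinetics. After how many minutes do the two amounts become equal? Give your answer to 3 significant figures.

Set 51.5·(1/2)^(t/33.7) = 3.81·(1/2)^(t/93.8).
Taking log₂: log₂(51.5/3.81) = t·(1/33.7 − 1/93.8).
log₂(13.517) = 3.7567; 1/33.7 − 1/93.8 = 0.019013.
t = 3.7567 / 0.019013 ≈ 197.59 minutes.

198 minutes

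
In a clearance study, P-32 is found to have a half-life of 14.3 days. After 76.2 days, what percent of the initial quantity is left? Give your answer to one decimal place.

2.5%

n = 76.2/14.3 ≈ 5.3287 half-lives.
Fraction remaining = (1/2)^5.3287 ≈ 0.024883, i.e. 2.4883%.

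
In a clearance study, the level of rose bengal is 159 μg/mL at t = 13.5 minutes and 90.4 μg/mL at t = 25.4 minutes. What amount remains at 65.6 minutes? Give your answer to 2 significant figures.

13 μg/mL

Over Δt = 25.4 − 13.5 = 11.9 minutes, the level fell by a factor of 159/90.4 ≈ 1.7588.
n = log₂(1.7588) ≈ 0.81463 half-lives, so t½ = 11.9/0.81463 ≈ 14.608 minutes.
From t = 25.4 to t = 65.6: 90.4 × (1/2)^((65.6−25.4)/14.608) ≈ 13.42 μg/mL.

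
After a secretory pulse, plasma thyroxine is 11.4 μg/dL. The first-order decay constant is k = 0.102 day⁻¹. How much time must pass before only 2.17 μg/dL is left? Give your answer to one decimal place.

t½ = ln 2 / k = 0.69315 / 0.102 ≈ 6.7956 days.
Fraction remaining = 2.17/11.4 ≈ 0.19035.
n = log₂(11.4/2.17) = ln(5.2535)/ln 2 ≈ 2.3933 half-lives.
t = n × t½ = 2.3933 × 6.7956 ≈ 16.264 days.

16.3 days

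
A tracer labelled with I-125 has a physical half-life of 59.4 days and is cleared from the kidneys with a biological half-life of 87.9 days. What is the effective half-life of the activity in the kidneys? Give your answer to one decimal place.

35.4 days

1/t_eff = 1/t_phys + 1/t_biol = 1/59.4 + 1/87.9 = 0.028212 per day.
t_eff = 59.4 × 87.9 / (59.4 + 87.9) ≈ 35.446 days.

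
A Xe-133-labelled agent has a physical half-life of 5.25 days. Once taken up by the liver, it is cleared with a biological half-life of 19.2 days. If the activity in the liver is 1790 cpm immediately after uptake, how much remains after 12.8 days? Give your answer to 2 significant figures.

1/t_eff = 1/t_phys + 1/t_biol = 1/5.25 + 1/19.2 = 0.24256 per day.
t_eff = 5.25 × 19.2 / (5.25 + 19.2) ≈ 4.1227 days.
Remaining = 1790 × (1/2)^(12.8/4.1227) = 1790 × (1/2)^3.1048 ≈ 208.08 cpm.

210 cpm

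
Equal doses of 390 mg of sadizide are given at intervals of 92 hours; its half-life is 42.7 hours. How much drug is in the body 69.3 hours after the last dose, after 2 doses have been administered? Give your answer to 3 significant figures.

The 2 doses were given 161.3, 69.3 hours ago.
Total = 390·(1/2)^(161.3/42.7) + 390·(1/2)^(69.3/42.7)
      = 28.439 + 126.62 ≈ 155.06 mg.

155 mg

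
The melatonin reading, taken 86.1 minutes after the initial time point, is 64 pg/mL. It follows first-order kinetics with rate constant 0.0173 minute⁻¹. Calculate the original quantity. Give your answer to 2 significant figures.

280 pg/mL

t½ = ln 2 / k = 0.69315 / 0.0173 ≈ 40.066 minutes.
Number of half-lives elapsed: n = 86.1/40.066 ≈ 2.1489.
A₀ = A × 2^n = 64 × 2^2.1489 = 64 × 4.435 ≈ 283.84 pg/mL.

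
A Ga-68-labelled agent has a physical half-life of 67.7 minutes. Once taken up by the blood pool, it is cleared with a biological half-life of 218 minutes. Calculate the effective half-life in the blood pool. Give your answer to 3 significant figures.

51.7 minutes

1/t_eff = 1/t_phys + 1/t_biol = 1/67.7 + 1/218 = 0.019358 per minute.
t_eff = 67.7 × 218 / (67.7 + 218) ≈ 51.658 minutes.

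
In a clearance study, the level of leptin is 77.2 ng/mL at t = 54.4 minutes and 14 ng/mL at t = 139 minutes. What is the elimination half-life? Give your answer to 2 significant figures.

Over Δt = 139 − 54.4 = 84.6 minutes, the level fell by a factor of 77.2/14 ≈ 5.5143.
n = log₂(5.5143) ≈ 2.4632 half-lives, so t½ = 84.6/2.4632 ≈ 34.346 minutes.

34 minutes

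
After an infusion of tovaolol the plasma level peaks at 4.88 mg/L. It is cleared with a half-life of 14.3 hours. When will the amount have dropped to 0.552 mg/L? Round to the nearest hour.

Fraction remaining = 0.552/4.88 ≈ 0.11311.
n = log₂(4.88/0.552) = ln(8.8406)/ln 2 ≈ 3.1441 half-lives.
t = n × t½ = 3.1441 × 14.3 ≈ 44.961 hours.

45 hours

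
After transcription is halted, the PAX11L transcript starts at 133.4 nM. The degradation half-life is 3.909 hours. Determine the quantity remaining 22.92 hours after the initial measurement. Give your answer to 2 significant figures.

2.3 nM

Number of half-lives: n = 22.92/3.909 ≈ 5.8634.
Remaining = 133.4 × (1/2)^5.8634 = 133.4 × 0.017177 ≈ 2.2914 nM.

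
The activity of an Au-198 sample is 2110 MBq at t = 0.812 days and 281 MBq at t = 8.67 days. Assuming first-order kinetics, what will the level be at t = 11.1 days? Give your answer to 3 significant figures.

Over Δt = 8.67 − 0.812 = 7.858 days, the level fell by a factor of 2110/281 ≈ 7.5089.
n = log₂(7.5089) ≈ 2.9086 half-lives, so t½ = 7.858/2.9086 ≈ 2.7016 days.
From t = 8.67 to t = 11.1: 281 × (1/2)^((11.1−8.67)/2.7016) ≈ 150.64 MBq.

151 MBq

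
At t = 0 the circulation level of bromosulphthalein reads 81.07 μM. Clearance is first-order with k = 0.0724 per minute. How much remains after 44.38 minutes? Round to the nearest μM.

t½ = ln 2 / k = 0.69315 / 0.0724 ≈ 9.5739 minutes.
Number of half-lives: n = 44.38/9.5739 ≈ 4.6355.
Remaining = 81.07 × (1/2)^4.6355 = 81.07 × 0.040231 ≈ 3.2615 μM.

3 μM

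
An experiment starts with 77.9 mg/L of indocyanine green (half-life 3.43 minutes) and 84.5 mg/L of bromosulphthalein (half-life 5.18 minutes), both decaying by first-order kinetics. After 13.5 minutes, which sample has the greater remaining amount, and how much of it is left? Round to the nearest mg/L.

bromosulphthalein, 14 mg/L

indocyanine green: 77.9 × (1/2)^3.9359 ≈ 5.0901 mg/L.
bromosulphthalein: 84.5 × (1/2)^2.6062 ≈ 13.878 mg/L.
Bromosulphthalein has more remaining, at ≈ 13.878 mg/L.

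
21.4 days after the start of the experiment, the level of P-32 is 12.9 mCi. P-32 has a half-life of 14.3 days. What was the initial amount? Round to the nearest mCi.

Number of half-lives elapsed: n = 21.4/14.3 ≈ 1.4965.
A₀ = A × 2^n = 12.9 × 2^1.4965 = 12.9 × 2.8216 ≈ 36.398 mCi.

36 mCi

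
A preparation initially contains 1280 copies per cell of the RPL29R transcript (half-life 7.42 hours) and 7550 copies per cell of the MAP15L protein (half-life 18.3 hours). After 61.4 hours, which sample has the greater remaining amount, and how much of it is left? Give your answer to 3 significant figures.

MAP15L protein, 738 copies per cell

RPL29R transcript: 1280 × (1/2)^8.2749 ≈ 4.1324 copies per cell.
MAP15L protein: 7550 × (1/2)^3.3552 ≈ 737.79 copies per cell.
MAP15L protein has more remaining, at ≈ 737.79 copies per cell.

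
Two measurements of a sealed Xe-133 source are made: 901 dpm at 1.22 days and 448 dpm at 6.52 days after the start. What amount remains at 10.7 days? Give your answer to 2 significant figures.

Over Δt = 6.52 − 1.22 = 5.3 days, the level fell by a factor of 901/448 ≈ 2.0112.
n = log₂(2.0112) ≈ 1.008 half-lives, so t½ = 5.3/1.008 ≈ 5.2578 days.
From t = 6.52 to t = 10.7: 448 × (1/2)^((10.7−6.52)/5.2578) ≈ 258.2 dpm.

260 dpm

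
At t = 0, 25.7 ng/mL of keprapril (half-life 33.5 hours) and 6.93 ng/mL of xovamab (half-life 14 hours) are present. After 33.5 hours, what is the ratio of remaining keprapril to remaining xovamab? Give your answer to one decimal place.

9.7

keprapril: 25.7 × (1/2)^(33.5/33.5) = 25.7 × (1/2)^1 ≈ 12.85 ng/mL.
xovamab: 6.93 × (1/2)^(33.5/14) = 6.93 × (1/2)^2.3929 ≈ 1.3195 ng/mL.
Ratio ≈ 12.85 / 1.3195 ≈ 9.7385.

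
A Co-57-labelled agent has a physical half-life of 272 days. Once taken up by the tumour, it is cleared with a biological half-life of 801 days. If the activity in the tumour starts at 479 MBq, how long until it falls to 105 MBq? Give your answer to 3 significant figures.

1/t_eff = 1/t_phys + 1/t_biol = 1/272 + 1/801 = 0.0049249 per day.
t_eff = 272 × 801 / (272 + 801) ≈ 203.05 days.
n = log₂(479/105) ≈ 2.1896; t = 2.1896 × 203.05 ≈ 444.6 days.

445 days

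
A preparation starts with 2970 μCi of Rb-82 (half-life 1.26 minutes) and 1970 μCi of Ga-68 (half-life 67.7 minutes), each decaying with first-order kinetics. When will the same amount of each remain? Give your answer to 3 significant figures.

Set 2970·(1/2)^(t/1.26) = 1970·(1/2)^(t/67.7).
Taking log₂: log₂(2970/1970) = t·(1/1.26 − 1/67.7).
log₂(1.5076) = 0.59227; 1/1.26 − 1/67.7 = 0.77888.
t = 0.59227 / 0.77888 ≈ 0.76041 minutes.

0.760 minutes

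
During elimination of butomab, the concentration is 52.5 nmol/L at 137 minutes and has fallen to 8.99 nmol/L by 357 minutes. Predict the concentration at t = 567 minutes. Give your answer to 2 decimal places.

1.67 nmol/L

Over Δt = 357 − 137 = 220 minutes, the level fell by a factor of 52.5/8.99 ≈ 5.8398.
n = log₂(5.8398) ≈ 2.5459 half-lives, so t½ = 220/2.5459 ≈ 86.413 minutes.
From t = 357 to t = 567: 8.99 × (1/2)^((567−357)/86.413) ≈ 1.668 nmol/L.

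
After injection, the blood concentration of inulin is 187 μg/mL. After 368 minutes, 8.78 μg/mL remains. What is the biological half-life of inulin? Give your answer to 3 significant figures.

A/A₀ = 8.78/187 ≈ 0.046952.
n = log₂(21.298) ≈ 4.4127 half-lives elapsed in 368 minutes.
t½ = 368/4.4127 ≈ 83.396 minutes.

83.4 minutes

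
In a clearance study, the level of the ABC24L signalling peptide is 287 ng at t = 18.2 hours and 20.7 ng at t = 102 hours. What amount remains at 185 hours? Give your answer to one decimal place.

1.5 ng

Over Δt = 102 − 18.2 = 83.8 hours, the level fell by a factor of 287/20.7 ≈ 13.865.
n = log₂(13.865) ≈ 3.7933 half-lives, so t½ = 83.8/3.7933 ≈ 22.091 hours.
From t = 102 to t = 185: 20.7 × (1/2)^((185−102)/22.091) ≈ 1.5309 ng.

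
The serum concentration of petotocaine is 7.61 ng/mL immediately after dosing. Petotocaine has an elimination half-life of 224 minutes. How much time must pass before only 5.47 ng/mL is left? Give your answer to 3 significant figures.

107 minutes

Fraction remaining = 5.47/7.61 ≈ 0.71879.
n = log₂(7.61/5.47) = ln(1.3912)/ln 2 ≈ 0.47636 half-lives.
t = n × t½ = 0.47636 × 224 ≈ 106.7 minutes.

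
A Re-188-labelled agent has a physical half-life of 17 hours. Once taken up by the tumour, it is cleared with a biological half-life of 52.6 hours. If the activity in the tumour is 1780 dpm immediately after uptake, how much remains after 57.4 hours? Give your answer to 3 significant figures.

1/t_eff = 1/t_phys + 1/t_biol = 1/17 + 1/52.6 = 0.077835 per hour.
t_eff = 17 × 52.6 / (17 + 52.6) ≈ 12.848 hours.
Remaining = 1780 × (1/2)^(57.4/12.848) = 1780 × (1/2)^4.4677 ≈ 80.445 dpm.

80.4 dpm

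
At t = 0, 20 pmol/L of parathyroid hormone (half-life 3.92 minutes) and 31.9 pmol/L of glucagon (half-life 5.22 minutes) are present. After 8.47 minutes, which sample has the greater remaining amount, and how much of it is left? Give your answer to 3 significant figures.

parathyroid hormone: 20 × (1/2)^2.1607 ≈ 4.4729 pmol/L.
glucagon: 31.9 × (1/2)^1.6226 ≈ 10.359 pmol/L.
Glucagon has more remaining, at ≈ 10.359 pmol/L.

glucagon, 10.4 pmol/L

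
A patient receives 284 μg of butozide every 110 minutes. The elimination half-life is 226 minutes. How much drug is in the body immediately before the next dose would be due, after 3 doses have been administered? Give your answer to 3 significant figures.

The 3 doses were given 330, 220, 110 minutes ago.
Total = 284·(1/2)^(330/226) + 284·(1/2)^(220/226) + 284·(1/2)^(110/226)
      = 103.22 + 144.64 + 202.67 ≈ 450.53 μg.

451 μg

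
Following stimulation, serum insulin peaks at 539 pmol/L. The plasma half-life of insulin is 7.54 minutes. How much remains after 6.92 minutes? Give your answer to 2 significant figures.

290 pmol/L

Number of half-lives: n = 6.92/7.54 ≈ 0.91777.
Remaining = 539 × (1/2)^0.91777 = 539 × 0.52933 ≈ 285.31 pmol/L.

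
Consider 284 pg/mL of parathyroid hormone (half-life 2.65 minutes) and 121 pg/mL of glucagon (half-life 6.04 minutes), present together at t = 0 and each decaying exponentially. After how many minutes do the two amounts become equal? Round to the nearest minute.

6 minutes

Set 284·(1/2)^(t/2.65) = 121·(1/2)^(t/6.04).
Taking log₂: log₂(284/121) = t·(1/2.65 − 1/6.04).
log₂(2.3471) = 1.2309; 1/2.65 − 1/6.04 = 0.2118.
t = 1.2309 / 0.2118 ≈ 5.8117 minutes.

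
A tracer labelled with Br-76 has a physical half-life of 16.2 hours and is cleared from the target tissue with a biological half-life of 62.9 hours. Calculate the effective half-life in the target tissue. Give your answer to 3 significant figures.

1/t_eff = 1/t_phys + 1/t_biol = 1/16.2 + 1/62.9 = 0.077627 per hour.
t_eff = 16.2 × 62.9 / (16.2 + 62.9) ≈ 12.882 hours.

12.9 hours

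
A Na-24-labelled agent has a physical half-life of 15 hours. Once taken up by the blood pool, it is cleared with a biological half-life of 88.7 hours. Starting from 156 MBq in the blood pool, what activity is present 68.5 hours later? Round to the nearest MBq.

4 MBq

1/t_eff = 1/t_phys + 1/t_biol = 1/15 + 1/88.7 = 0.077941 per hour.
t_eff = 15 × 88.7 / (15 + 88.7) ≈ 12.83 hours.
Remaining = 156 × (1/2)^(68.5/12.83) = 156 × (1/2)^5.3389 ≈ 3.8543 MBq.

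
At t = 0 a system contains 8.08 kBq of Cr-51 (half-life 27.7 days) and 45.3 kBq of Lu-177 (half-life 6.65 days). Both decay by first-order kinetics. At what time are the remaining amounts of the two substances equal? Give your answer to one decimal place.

21.8 days

Set 8.08·(1/2)^(t/27.7) = 45.3·(1/2)^(t/6.65).
Taking log₂: log₂(8.08/45.3) = t·(1/27.7 − 1/6.65).
log₂(0.17837) = -2.4871; 1/27.7 − 1/6.65 = -0.11427.
t = -2.4871 / -0.11427 ≈ 21.764 days.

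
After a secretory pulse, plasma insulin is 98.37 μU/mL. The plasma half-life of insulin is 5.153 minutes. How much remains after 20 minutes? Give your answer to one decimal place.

6.7 μU/mL

Number of half-lives: n = 20/5.153 ≈ 3.8812.
Remaining = 98.37 × (1/2)^3.8812 = 98.37 × 0.067863 ≈ 6.6757 μU/mL.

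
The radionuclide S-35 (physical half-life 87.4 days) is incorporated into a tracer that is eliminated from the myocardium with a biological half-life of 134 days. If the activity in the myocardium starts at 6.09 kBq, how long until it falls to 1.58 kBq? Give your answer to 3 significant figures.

1/t_eff = 1/t_phys + 1/t_biol = 1/87.4 + 1/134 = 0.018904 per day.
t_eff = 87.4 × 134 / (87.4 + 134) ≈ 52.898 days.
n = log₂(6.09/1.58) ≈ 1.9465; t = 1.9465 × 52.898 ≈ 102.97 days.

103 days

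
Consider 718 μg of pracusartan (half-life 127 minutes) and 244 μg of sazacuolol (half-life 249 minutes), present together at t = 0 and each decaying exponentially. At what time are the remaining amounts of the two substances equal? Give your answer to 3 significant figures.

Set 718·(1/2)^(t/127) = 244·(1/2)^(t/249).
Taking log₂: log₂(718/244) = t·(1/127 − 1/249).
log₂(2.9426) = 1.5571; 1/127 − 1/249 = 0.003858.
t = 1.5571 / 0.003858 ≈ 403.61 minutes.

404 minutes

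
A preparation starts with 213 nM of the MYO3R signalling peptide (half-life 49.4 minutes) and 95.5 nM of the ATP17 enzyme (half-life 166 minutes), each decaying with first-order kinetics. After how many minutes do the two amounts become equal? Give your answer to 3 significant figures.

81.4 minutes

Set 213·(1/2)^(t/49.4) = 95.5·(1/2)^(t/166).
Taking log₂: log₂(213/95.5) = t·(1/49.4 − 1/166).
log₂(2.2304) = 1.1573; 1/49.4 − 1/166 = 0.014219.
t = 1.1573 / 0.014219 ≈ 81.391 minutes.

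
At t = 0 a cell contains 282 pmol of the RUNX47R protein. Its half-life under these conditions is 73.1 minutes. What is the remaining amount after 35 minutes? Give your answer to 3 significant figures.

202 pmol

Number of half-lives: n = 35/73.1 ≈ 0.4788.
Remaining = 282 × (1/2)^0.4788 = 282 × 0.71758 ≈ 202.36 pmol.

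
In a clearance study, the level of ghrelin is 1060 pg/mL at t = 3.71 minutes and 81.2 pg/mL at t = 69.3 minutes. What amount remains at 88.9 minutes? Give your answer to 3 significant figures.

37.7 pg/mL

Over Δt = 69.3 − 3.71 = 65.59 minutes, the level fell by a factor of 1060/81.2 ≈ 13.054.
n = log₂(13.054) ≈ 3.7064 half-lives, so t½ = 65.59/3.7064 ≈ 17.696 minutes.
From t = 69.3 to t = 88.9: 81.2 × (1/2)^((88.9−69.3)/17.696) ≈ 37.683 pg/mL.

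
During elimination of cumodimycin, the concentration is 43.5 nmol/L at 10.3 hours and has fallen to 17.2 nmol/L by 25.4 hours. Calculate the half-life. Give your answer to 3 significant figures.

11.3 hours

Over Δt = 25.4 − 10.3 = 15.1 hours, the level fell by a factor of 43.5/17.2 ≈ 2.5291.
n = log₂(2.5291) ≈ 1.3386 half-lives, so t½ = 15.1/1.3386 ≈ 11.28 hours.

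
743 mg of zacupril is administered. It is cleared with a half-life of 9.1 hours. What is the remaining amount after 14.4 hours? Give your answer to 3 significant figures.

248 mg

Number of half-lives: n = 14.4/9.1 ≈ 1.5824.
Remaining = 743 × (1/2)^1.5824 = 743 × 0.33392 ≈ 248.1 mg.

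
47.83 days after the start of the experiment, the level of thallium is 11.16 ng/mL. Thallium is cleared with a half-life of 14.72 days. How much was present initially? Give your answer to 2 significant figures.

Number of half-lives elapsed: n = 47.83/14.72 ≈ 3.2493.
A₀ = A × 2^n = 11.16 × 2^3.2493 = 11.16 × 9.5092 ≈ 106.12 ng/mL.

110 ng/mL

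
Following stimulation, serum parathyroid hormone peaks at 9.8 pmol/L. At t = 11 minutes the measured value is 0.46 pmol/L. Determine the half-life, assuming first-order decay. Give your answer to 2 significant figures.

A/A₀ = 0.46/9.8 ≈ 0.046939.
n = log₂(21.304) ≈ 4.4131 half-lives elapsed in 11 minutes.
t½ = 11/4.4131 ≈ 2.4926 minutes.

2.5 minutes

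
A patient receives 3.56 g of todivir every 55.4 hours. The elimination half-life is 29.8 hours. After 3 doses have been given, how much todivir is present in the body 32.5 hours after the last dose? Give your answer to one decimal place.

The 3 doses were given 143.3, 87.9, 32.5 hours ago.
Total = 3.56·(1/2)^(143.3/29.8) + 3.56·(1/2)^(87.9/29.8) + 3.56·(1/2)^(32.5/29.8)
      = 0.12702 + 0.4608 + 1.6717 ≈ 2.2595 g.

2.3 g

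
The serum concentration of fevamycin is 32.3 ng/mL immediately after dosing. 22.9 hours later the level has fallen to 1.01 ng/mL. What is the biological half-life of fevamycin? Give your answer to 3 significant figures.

A/A₀ = 1.01/32.3 ≈ 0.031269.
n = log₂(31.98) ≈ 4.9991 half-lives elapsed in 22.9 hours.
t½ = 22.9/4.9991 ≈ 4.5808 hours.

4.58 hours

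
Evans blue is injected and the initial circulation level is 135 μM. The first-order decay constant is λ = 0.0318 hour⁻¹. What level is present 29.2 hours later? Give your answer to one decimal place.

53.3 μM

t½ = ln 2 / λ = 0.69315 / 0.0318 ≈ 21.797 hours.
Number of half-lives: n = 29.2/21.797 ≈ 1.3396.
Remaining = 135 × (1/2)^1.3396 = 135 × 0.39512 ≈ 53.342 μM.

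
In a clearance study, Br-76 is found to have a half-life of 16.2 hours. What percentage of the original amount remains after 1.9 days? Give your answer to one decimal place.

1.9 days = 45.6 hours.
n = 45.6/16.2 ≈ 2.8148 half-lives.
Fraction remaining = (1/2)^2.8148 ≈ 0.14212, i.e. 14.212%.

14.2%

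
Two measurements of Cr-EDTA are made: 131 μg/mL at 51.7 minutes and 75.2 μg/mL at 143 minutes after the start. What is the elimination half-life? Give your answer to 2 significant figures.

110 minutes

Over Δt = 143 − 51.7 = 91.3 minutes, the level fell by a factor of 131/75.2 ≈ 1.742.
n = log₂(1.742) ≈ 0.80076 half-lives, so t½ = 91.3/0.80076 ≈ 114.02 minutes.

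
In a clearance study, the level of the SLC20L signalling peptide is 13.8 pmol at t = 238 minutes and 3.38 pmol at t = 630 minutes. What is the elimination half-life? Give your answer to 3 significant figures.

193 minutes

Over Δt = 630 − 238 = 392 minutes, the level fell by a factor of 13.8/3.38 ≈ 4.0828.
n = log₂(4.0828) ≈ 2.0296 half-lives, so t½ = 392/2.0296 ≈ 193.14 minutes.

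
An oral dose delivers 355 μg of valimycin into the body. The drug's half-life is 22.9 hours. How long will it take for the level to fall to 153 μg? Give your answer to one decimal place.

27.8 hours

Fraction remaining = 153/355 ≈ 0.43099.
n = log₂(355/153) = ln(2.3203)/ln 2 ≈ 1.2143 half-lives.
t = n × t½ = 1.2143 × 22.9 ≈ 27.807 hours.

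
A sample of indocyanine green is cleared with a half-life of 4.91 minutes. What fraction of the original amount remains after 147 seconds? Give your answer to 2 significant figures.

147 seconds = 2.45 minutes.
n = 2.45/4.91 ≈ 0.49898 half-lives.
Fraction remaining = (1/2)^0.49898 ≈ 0.70761.

0.71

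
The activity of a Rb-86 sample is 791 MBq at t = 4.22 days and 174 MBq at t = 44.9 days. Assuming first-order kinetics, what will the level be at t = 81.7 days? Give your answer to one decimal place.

44.2 MBq

Over Δt = 44.9 − 4.22 = 40.68 days, the level fell by a factor of 791/174 ≈ 4.546.
n = log₂(4.546) ≈ 2.1846 half-lives, so t½ = 40.68/2.1846 ≈ 18.621 days.
From t = 44.9 to t = 81.7: 174 × (1/2)^((81.7−44.9)/18.621) ≈ 44.223 MBq.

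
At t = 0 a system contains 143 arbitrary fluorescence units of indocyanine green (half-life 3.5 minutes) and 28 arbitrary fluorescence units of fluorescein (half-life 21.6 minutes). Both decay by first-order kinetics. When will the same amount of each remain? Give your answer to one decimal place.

9.8 minutes

Set 143·(1/2)^(t/3.5) = 28·(1/2)^(t/21.6).
Taking log₂: log₂(143/28) = t·(1/3.5 − 1/21.6).
log₂(5.1071) = 2.3525; 1/3.5 − 1/21.6 = 0.23942.
t = 2.3525 / 0.23942 ≈ 9.826 minutes.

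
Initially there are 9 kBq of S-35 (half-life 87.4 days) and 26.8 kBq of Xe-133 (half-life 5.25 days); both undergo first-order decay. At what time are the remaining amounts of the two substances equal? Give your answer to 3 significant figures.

Set 9·(1/2)^(t/87.4) = 26.8·(1/2)^(t/5.25).
Taking log₂: log₂(9/26.8) = t·(1/87.4 − 1/5.25).
log₂(0.33582) = -1.5742; 1/87.4 − 1/5.25 = -0.17903.
t = -1.5742 / -0.17903 ≈ 8.7929 days.

8.79 days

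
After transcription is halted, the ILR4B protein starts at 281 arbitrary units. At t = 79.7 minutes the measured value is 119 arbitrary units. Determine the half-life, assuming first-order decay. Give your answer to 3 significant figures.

A/A₀ = 119/281 ≈ 0.42349.
n = log₂(2.3613) ≈ 1.2396 half-lives elapsed in 79.7 minutes.
t½ = 79.7/1.2396 ≈ 64.294 minutes.

64.3 minutes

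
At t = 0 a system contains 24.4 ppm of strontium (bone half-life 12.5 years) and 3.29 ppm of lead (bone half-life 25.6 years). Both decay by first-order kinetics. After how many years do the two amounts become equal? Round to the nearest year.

Set 24.4·(1/2)^(t/12.5) = 3.29·(1/2)^(t/25.6).
Taking log₂: log₂(24.4/3.29) = t·(1/12.5 − 1/25.6).
log₂(7.4164) = 2.8907; 1/12.5 − 1/25.6 = 0.040938.
t = 2.8907 / 0.040938 ≈ 70.613 years.

71 years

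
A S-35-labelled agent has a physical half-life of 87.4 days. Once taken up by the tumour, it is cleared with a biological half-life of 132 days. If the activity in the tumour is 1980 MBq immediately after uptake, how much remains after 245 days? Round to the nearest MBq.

78 MBq

1/t_eff = 1/t_phys + 1/t_biol = 1/87.4 + 1/132 = 0.019017 per day.
t_eff = 87.4 × 132 / (87.4 + 132) ≈ 52.583 days.
Remaining = 1980 × (1/2)^(245/52.583) = 1980 × (1/2)^4.6593 ≈ 78.359 MBq.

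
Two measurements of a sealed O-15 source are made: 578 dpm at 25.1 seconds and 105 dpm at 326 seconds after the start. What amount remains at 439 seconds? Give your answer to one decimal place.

55.3 dpm

Over Δt = 326 − 25.1 = 300.9 seconds, the level fell by a factor of 578/105 ≈ 5.5048.
n = log₂(5.5048) ≈ 2.4607 half-lives, so t½ = 300.9/2.4607 ≈ 122.28 seconds.
From t = 326 to t = 439: 105 × (1/2)^((439−326)/122.28) ≈ 55.337 dpm.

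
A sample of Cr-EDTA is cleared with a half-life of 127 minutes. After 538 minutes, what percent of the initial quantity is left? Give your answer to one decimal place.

5.3%

n = 538/127 ≈ 4.2362 half-lives.
Fraction remaining = (1/2)^4.2362 ≈ 0.05306, i.e. 5.306%.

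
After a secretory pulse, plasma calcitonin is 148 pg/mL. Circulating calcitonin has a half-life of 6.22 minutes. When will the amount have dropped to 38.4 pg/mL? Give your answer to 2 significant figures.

12 minutes

Fraction remaining = 38.4/148 ≈ 0.25946.
n = log₂(148/38.4) = ln(3.8542)/ln 2 ≈ 1.9464 half-lives.
t = n × t½ = 1.9464 × 6.22 ≈ 12.107 minutes.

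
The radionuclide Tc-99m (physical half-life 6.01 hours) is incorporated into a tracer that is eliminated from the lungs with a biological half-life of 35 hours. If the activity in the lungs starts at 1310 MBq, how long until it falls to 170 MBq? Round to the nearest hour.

15 hours

1/t_eff = 1/t_phys + 1/t_biol = 1/6.01 + 1/35 = 0.19496 per hour.
t_eff = 6.01 × 35 / (6.01 + 35) ≈ 5.1292 hours.
n = log₂(1310/170) ≈ 2.946; t = 2.946 × 5.1292 ≈ 15.111 hours.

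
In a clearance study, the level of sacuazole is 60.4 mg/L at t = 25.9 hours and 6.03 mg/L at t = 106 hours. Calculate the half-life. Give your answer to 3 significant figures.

24.1 hours

Over Δt = 106 − 25.9 = 80.1 hours, the level fell by a factor of 60.4/6.03 ≈ 10.017.
n = log₂(10.017) ≈ 3.3243 half-lives, so t½ = 80.1/3.3243 ≈ 24.095 hours.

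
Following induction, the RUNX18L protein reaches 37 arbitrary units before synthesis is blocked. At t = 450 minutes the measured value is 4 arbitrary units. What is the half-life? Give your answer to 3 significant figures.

140 minutes

A/A₀ = 4/37 ≈ 0.10811.
n = log₂(9.25) ≈ 3.2095 half-lives elapsed in 450 minutes.
t½ = 450/3.2095 ≈ 140.21 minutes.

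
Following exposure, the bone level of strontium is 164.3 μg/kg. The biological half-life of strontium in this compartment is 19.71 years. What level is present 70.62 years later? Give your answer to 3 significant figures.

13.7 μg/kg

Number of half-lives: n = 70.62/19.71 ≈ 3.583.
Remaining = 164.3 × (1/2)^3.583 = 164.3 × 0.083449 ≈ 13.711 μg/kg.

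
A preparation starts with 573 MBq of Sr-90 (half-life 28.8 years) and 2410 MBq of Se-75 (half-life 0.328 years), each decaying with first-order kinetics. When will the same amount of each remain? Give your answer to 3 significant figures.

Set 573·(1/2)^(t/28.8) = 2410·(1/2)^(t/0.328).
Taking log₂: log₂(573/2410) = t·(1/28.8 − 1/0.328).
log₂(0.23776) = -2.0724; 1/28.8 − 1/0.328 = -3.0141.
t = -2.0724 / -3.0141 ≈ 0.68759 years.

0.688 years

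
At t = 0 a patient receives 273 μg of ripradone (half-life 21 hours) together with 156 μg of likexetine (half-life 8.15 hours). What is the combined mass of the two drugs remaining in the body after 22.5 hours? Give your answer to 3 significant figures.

ripradone: 273 × (1/2)^(22.5/21) = 273 × (1/2)^1.0714 ≈ 129.91 μg.
likexetine: 156 × (1/2)^(22.5/8.15) = 156 × (1/2)^2.7607 ≈ 23.018 μg.
Total = 129.91 + 23.018 ≈ 152.92 μg.

153 μg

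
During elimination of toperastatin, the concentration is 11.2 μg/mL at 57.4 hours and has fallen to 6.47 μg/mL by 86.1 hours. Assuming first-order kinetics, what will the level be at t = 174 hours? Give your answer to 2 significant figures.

Over Δt = 86.1 − 57.4 = 28.7 hours, the level fell by a factor of 11.2/6.47 ≈ 1.7311.
n = log₂(1.7311) ≈ 0.79166 half-lives, so t½ = 28.7/0.79166 ≈ 36.253 hours.
From t = 86.1 to t = 174: 6.47 × (1/2)^((174−86.1)/36.253) ≈ 1.2051 μg/mL.

1.2 μg/mL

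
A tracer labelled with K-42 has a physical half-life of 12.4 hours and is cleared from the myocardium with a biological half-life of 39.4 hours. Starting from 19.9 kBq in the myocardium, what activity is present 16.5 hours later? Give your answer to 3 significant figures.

1/t_eff = 1/t_phys + 1/t_biol = 1/12.4 + 1/39.4 = 0.10603 per hour.
t_eff = 12.4 × 39.4 / (12.4 + 39.4) ≈ 9.4317 hours.
Remaining = 19.9 × (1/2)^(16.5/9.4317) = 19.9 × (1/2)^1.7494 ≈ 5.9187 kBq.

5.92 kBq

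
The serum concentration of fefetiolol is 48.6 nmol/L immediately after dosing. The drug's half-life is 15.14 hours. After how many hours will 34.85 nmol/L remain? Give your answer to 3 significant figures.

7.26 hours

Fraction remaining = 34.85/48.6 ≈ 0.71708.
n = log₂(48.6/34.85) = ln(1.3945)/ln 2 ≈ 0.4798 half-lives.
t = n × t½ = 0.4798 × 15.14 ≈ 7.2641 hours.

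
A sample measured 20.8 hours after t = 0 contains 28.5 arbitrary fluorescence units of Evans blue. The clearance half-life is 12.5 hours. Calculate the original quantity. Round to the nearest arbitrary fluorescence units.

Number of half-lives elapsed: n = 20.8/12.5 ≈ 1.664.
A₀ = A × 2^n = 28.5 × 2^1.664 = 28.5 × 3.1689 ≈ 90.315 arbitrary fluorescence units.

90 arbitrary fluorescence units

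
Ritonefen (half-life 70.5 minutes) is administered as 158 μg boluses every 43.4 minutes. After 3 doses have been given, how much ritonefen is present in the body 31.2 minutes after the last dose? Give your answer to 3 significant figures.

The 3 doses were given 118, 74.6, 31.2 minutes ago.
Total = 158·(1/2)^(118/70.5) + 158·(1/2)^(74.6/70.5) + 158·(1/2)^(31.2/70.5)
      = 49.523 + 75.879 + 116.26 ≈ 241.66 μg.

242 μg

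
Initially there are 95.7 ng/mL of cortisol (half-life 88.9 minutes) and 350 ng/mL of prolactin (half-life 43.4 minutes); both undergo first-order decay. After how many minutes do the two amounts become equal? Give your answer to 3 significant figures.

159 minutes

Set 95.7·(1/2)^(t/88.9) = 350·(1/2)^(t/43.4).
Taking log₂: log₂(95.7/350) = t·(1/88.9 − 1/43.4).
log₂(0.27343) = -1.8708; 1/88.9 − 1/43.4 = -0.011793.
t = -1.8708 / -0.011793 ≈ 158.64 minutes.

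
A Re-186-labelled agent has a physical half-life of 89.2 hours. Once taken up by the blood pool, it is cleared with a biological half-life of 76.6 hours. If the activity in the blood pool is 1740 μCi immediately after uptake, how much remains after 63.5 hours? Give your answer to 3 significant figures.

1/t_eff = 1/t_phys + 1/t_biol = 1/89.2 + 1/76.6 = 0.024266 per hour.
t_eff = 89.2 × 76.6 / (89.2 + 76.6) ≈ 41.211 hours.
Remaining = 1740 × (1/2)^(63.5/41.211) = 1740 × (1/2)^1.5409 ≈ 598 μCi.

598 μCi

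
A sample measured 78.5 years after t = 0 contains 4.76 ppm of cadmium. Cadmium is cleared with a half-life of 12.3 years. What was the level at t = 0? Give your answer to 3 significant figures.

Number of half-lives elapsed: n = 78.5/12.3 ≈ 6.3821.
A₀ = A × 2^n = 4.76 × 2^6.3821 = 4.76 × 83.408 ≈ 397.02 ppm.

397 ppm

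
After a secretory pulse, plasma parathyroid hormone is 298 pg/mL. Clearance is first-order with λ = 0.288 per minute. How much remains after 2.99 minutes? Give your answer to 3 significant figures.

t½ = ln 2 / λ = 0.69315 / 0.288 ≈ 2.4068 minutes.
Number of half-lives: n = 2.99/2.4068 ≈ 1.2423.
Remaining = 298 × (1/2)^1.2423 = 298 × 0.42269 ≈ 125.96 pg/mL.

126 pg/mL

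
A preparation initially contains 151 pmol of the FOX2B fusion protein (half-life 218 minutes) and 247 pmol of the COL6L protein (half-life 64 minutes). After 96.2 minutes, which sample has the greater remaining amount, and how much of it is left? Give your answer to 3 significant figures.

FOX2B fusion protein: 151 × (1/2)^0.44128 ≈ 111.21 pmol.
COL6L protein: 247 × (1/2)^1.5031 ≈ 87.139 pmol.
FOX2B fusion protein has more remaining, at ≈ 111.21 pmol.

FOX2B fusion protein, 111 pmol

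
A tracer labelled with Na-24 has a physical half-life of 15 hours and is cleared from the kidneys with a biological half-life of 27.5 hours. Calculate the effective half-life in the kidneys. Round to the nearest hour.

1/t_eff = 1/t_phys + 1/t_biol = 1/15 + 1/27.5 = 0.10303 per hour.
t_eff = 15 × 27.5 / (15 + 27.5) ≈ 9.7059 hours.

10 hours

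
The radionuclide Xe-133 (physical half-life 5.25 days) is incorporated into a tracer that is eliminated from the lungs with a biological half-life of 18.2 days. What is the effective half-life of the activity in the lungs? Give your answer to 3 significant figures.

4.07 days

1/t_eff = 1/t_phys + 1/t_biol = 1/5.25 + 1/18.2 = 0.24542 per day.
t_eff = 5.25 × 18.2 / (5.25 + 18.2) ≈ 4.0746 days.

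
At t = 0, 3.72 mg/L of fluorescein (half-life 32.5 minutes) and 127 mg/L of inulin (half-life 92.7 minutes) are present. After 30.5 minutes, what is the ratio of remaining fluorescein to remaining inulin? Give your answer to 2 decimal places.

fluorescein: 3.72 × (1/2)^(30.5/32.5) = 3.72 × (1/2)^0.93846 ≈ 1.9411 mg/L.
inulin: 127 × (1/2)^(30.5/92.7) = 127 × (1/2)^0.32902 ≈ 101.1 mg/L.
Ratio ≈ 1.9411 / 101.1 ≈ 0.019199.

0.02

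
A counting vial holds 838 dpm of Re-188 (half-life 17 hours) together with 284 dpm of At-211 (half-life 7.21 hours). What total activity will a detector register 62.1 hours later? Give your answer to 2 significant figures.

Re-188: 838 × (1/2)^(62.1/17) = 838 × (1/2)^3.6529 ≈ 66.619 dpm.
At-211: 284 × (1/2)^(62.1/7.21) = 284 × (1/2)^8.613 ≈ 0.72533 dpm.
Total = 66.619 + 0.72533 ≈ 67.344 dpm.

67 dpm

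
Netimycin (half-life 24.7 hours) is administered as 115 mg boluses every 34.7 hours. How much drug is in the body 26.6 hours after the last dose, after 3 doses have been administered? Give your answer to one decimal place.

82.9 mg

The 3 doses were given 96, 61.3, 26.6 hours ago.
Total = 115·(1/2)^(96/24.7) + 115·(1/2)^(61.3/24.7) + 115·(1/2)^(26.6/24.7)
      = 7.775 + 20.588 + 54.514 ≈ 82.877 mg.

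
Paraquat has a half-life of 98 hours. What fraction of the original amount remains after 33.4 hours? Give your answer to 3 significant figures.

n = 33.4/98 ≈ 0.34082 half-lives.
Fraction remaining = (1/2)^0.34082 ≈ 0.78959.

0.790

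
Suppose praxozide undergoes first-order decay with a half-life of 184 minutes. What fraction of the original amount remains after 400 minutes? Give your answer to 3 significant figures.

0.222

n = 400/184 ≈ 2.1739 half-lives.
Fraction remaining = (1/2)^2.1739 ≈ 0.22161.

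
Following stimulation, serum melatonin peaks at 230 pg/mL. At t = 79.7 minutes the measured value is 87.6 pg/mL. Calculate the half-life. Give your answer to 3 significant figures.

57.2 minutes

A/A₀ = 87.6/230 ≈ 0.38087.
n = log₂(2.6256) ≈ 1.3926 half-lives elapsed in 79.7 minutes.
t½ = 79.7/1.3926 ≈ 57.23 minutes.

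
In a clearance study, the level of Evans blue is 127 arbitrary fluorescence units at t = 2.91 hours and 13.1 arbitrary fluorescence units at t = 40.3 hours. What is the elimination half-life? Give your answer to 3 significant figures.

Over Δt = 40.3 − 2.91 = 37.39 hours, the level fell by a factor of 127/13.1 ≈ 9.6947.
n = log₂(9.6947) ≈ 3.2772 half-lives, so t½ = 37.39/3.2772 ≈ 11.409 hours.

11.4 hours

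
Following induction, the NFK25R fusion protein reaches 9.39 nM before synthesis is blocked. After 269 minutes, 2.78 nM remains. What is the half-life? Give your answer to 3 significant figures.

153 minutes

A/A₀ = 2.78/9.39 ≈ 0.29606.
n = log₂(3.3777) ≈ 1.756 half-lives elapsed in 269 minutes.
t½ = 269/1.756 ≈ 153.19 minutes.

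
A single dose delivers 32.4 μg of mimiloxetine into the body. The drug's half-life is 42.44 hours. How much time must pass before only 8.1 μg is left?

8.1/32.4 = 1/4, so 2 half-lives have elapsed.
t = 2 × 42.44 = 84.88 hours.

84.88 hours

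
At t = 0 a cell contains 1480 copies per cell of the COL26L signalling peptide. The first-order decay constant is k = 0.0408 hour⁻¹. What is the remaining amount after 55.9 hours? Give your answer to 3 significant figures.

t½ = ln 2 / k = 0.69315 / 0.0408 ≈ 16.989 hours.
Number of half-lives: n = 55.9/16.989 ≈ 3.2904.
Remaining = 1480 × (1/2)^3.2904 = 1480 × 0.10221 ≈ 151.27 copies per cell.

151 copies per cell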